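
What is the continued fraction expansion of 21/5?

Run the Euclidean algorithm on 21 and 5; the successive quotients are the partial quotients a_0, a_1, ... (each step inverts the fractional part left over by the previous one):
  21 = 4*5 + 1, so a_0 = 4.
  5 = 5*1 + 0, so a_1 = 5.
The remainder reaches 0 after 2 divisions, so the expansion has 2 partial quotients, read off in order.

[4; 5]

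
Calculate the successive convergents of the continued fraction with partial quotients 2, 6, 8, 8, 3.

2/1, 13/6, 106/49, 861/398, 2689/1243

Using the convergent recurrence p_i = a_i*p_{i-1} + p_{i-2}, q_i = a_i*q_{i-1} + q_{i-2} with p_{-2}=0, p_{-1}=1, q_{-2}=1, q_{-1}=0:
  i=0: a_0=2, p_0 = 2*1 + 0 = 2, q_0 = 2*0 + 1 = 1.
  i=1: a_1=6, p_1 = 6*2 + 1 = 13, q_1 = 6*1 + 0 = 6.
  i=2: a_2=8, p_2 = 8*13 + 2 = 106, q_2 = 8*6 + 1 = 49.
  i=3: a_3=8, p_3 = 8*106 + 13 = 861, q_3 = 8*49 + 6 = 398.
  i=4: a_4=3, p_4 = 3*861 + 106 = 2689, q_4 = 3*398 + 49 = 1243.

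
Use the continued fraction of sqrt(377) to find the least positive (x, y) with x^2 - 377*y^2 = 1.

First expand sqrt(377) as a continued fraction. With x_i = (sqrt(377) + m_i)/d_i and (m_0, d_0) = (0, 1): a_0 = floor(sqrt(377)) = 19, since 19^2 = 361 <= 377 < 400 = 20^2.
Iterate m_{i+1} = d_i*a_i - m_i, d_{i+1} = (377 - m_{i+1}^2)/d_i, a_{i+1} = floor((a_0 + m_{i+1})/d_{i+1}):
  m_1 = 1*19 - 0 = 19, d_1 = (377 - 19^2)/1 = 16/1 = 16, a_1 = floor((19 + 19)/16) = 2.
  m_2 = 16*2 - 19 = 13, d_2 = (377 - 13^2)/16 = 208/16 = 13, a_2 = floor((19 + 13)/13) = 2.
  m_3 = 13*2 - 13 = 13, d_3 = (377 - 13^2)/13 = 208/13 = 16, a_3 = floor((19 + 13)/16) = 2.
  m_4 = 16*2 - 13 = 19, d_4 = (377 - 19^2)/16 = 16/16 = 1, a_4 = floor((19 + 19)/1) = 38.
  m_5 = 1*38 - 19 = 19, d_5 = (377 - 19^2)/1 = 16/1 = 16: (m_5, d_5) = (m_1, d_1) = (19, 16), so from here the quotients repeat a_1, ..., a_4; the period length is 4.
So sqrt(377) = [19; (2, 2, 2, 38)] with period length k = 4.
k is even, so the fundamental solution of x^2 - 377y^2 = 1 is (p_{k-1}, q_{k-1}) = (p_3, q_3); compute convergents through index 3.
Convergents (p_i = a_i*p_{i-1} + p_{i-2}, q_i = a_i*q_{i-1} + q_{i-2} with p_{-2}=0, p_{-1}=1, q_{-2}=1, q_{-1}=0):
  i=0: a_0=19, p_0 = 19*1 + 0 = 19, q_0 = 19*0 + 1 = 1.
  i=1: a_1=2, p_1 = 2*19 + 1 = 39, q_1 = 2*1 + 0 = 2.
  i=2: a_2=2, p_2 = 2*39 + 19 = 97, q_2 = 2*2 + 1 = 5.
  i=3: a_3=2, p_3 = 2*97 + 39 = 233, q_3 = 2*5 + 2 = 12.
Check: 233^2 - 377*12^2 = 54289 - 54288 = 1, so (x, y) = (233, 12) solves the equation, and by the theorem it is the least positive solution.

(x, y) = (233, 12)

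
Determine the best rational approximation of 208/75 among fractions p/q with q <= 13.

Expand x = 208/75 as a continued fraction with the Euclidean algorithm:
  208 = 2*75 + 58, so a_0 = 2.
  75 = 1*58 + 17, so a_1 = 1.
  58 = 3*17 + 7, so a_2 = 3.
  17 = 2*7 + 3, so a_3 = 2.
  7 = 2*3 + 1, so a_4 = 2.
  3 = 3*1 + 0, so a_5 = 3.
so x = [2; 1, 3, 2, 2, 3].
Convergents (p_i = a_i*p_{i-1} + p_{i-2}, q_i = a_i*q_{i-1} + q_{i-2} with p_{-2}=0, p_{-1}=1, q_{-2}=1, q_{-1}=0), until the denominator exceeds 13:
  i=0: a_0=2, p_0 = 2*1 + 0 = 2, q_0 = 2*0 + 1 = 1.
  i=1: a_1=1, p_1 = 1*2 + 1 = 3, q_1 = 1*1 + 0 = 1.
  i=2: a_2=3, p_2 = 3*3 + 2 = 11, q_2 = 3*1 + 1 = 4.
  i=3: a_3=2, p_3 = 2*11 + 3 = 25, q_3 = 2*4 + 1 = 9.
  i=4: a_4=2, p_4 = 2*25 + 11 = 61, q_4 = 2*9 + 4 = 22.
q_4 = 22 > 13, so the last convergent with denominator <= 13 is p_3/q_3 = 25/9.
The closest fraction with denominator <= 13 is either p_3/q_3 or the intermediate fraction (k*p_3 + p_2)/(k*q_3 + q_2) with the largest k >= 1 whose denominator stays <= 13; these approach x as k grows, and every other convergent or intermediate fraction in range is farther away.
Largest k: floor((13 - q_2)/q_3) = floor((13 - 4)/9) = 1.
That gives (1*25 + 11)/(1*9 + 4) = 36/13.
Compare the errors: |x - 25/9| = |208*9 - 25*75|/(75*9) = 3/675, and |x - 36/13| = |208*13 - 36*75|/(75*13) = 4/975.
Cross-multiplying, 4*675 = 2700 < 2925 = 3*975, so 4/975 is smaller: the intermediate fraction 36/13 is closer to x than 25/9.

36/13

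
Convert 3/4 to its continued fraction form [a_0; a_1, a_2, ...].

[0; 1, 3]

Run the Euclidean algorithm on 3 and 4; the successive quotients are the partial quotients a_0, a_1, ... (each step inverts the fractional part left over by the previous one):
  3 = 0*4 + 3, so a_0 = 0.
  4 = 1*3 + 1, so a_1 = 1.
  3 = 3*1 + 0, so a_2 = 3.
The remainder reaches 0 after 3 divisions, so the expansion has 3 partial quotients, read off in order.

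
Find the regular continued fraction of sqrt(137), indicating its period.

[11; (1, 2, 2, 1, 1, 2, 2, 1, 22)]

Write x_i = (sqrt(137) + m_i)/d_i with (m_0, d_0) = (0, 1). a_0 = floor(sqrt(137)) = 11, since 11^2 = 121 <= 137 < 144 = 12^2.
Iterate m_{i+1} = d_i*a_i - m_i, d_{i+1} = (137 - m_{i+1}^2)/d_i, a_{i+1} = floor((a_0 + m_{i+1})/d_{i+1}):
  m_1 = 1*11 - 0 = 11, d_1 = (137 - 11^2)/1 = 16/1 = 16, a_1 = floor((11 + 11)/16) = 1.
  m_2 = 16*1 - 11 = 5, d_2 = (137 - 5^2)/16 = 112/16 = 7, a_2 = floor((11 + 5)/7) = 2.
  m_3 = 7*2 - 5 = 9, d_3 = (137 - 9^2)/7 = 56/7 = 8, a_3 = floor((11 + 9)/8) = 2.
  m_4 = 8*2 - 9 = 7, d_4 = (137 - 7^2)/8 = 88/8 = 11, a_4 = floor((11 + 7)/11) = 1.
  m_5 = 11*1 - 7 = 4, d_5 = (137 - 4^2)/11 = 121/11 = 11, a_5 = floor((11 + 4)/11) = 1.
  m_6 = 11*1 - 4 = 7, d_6 = (137 - 7^2)/11 = 88/11 = 8, a_6 = floor((11 + 7)/8) = 2.
  m_7 = 8*2 - 7 = 9, d_7 = (137 - 9^2)/8 = 56/8 = 7, a_7 = floor((11 + 9)/7) = 2.
  m_8 = 7*2 - 9 = 5, d_8 = (137 - 5^2)/7 = 112/7 = 16, a_8 = floor((11 + 5)/16) = 1.
  m_9 = 16*1 - 5 = 11, d_9 = (137 - 11^2)/16 = 16/16 = 1, a_9 = floor((11 + 11)/1) = 22.
  m_10 = 1*22 - 11 = 11, d_10 = (137 - 11^2)/1 = 16/1 = 16: (m_10, d_10) = (m_1, d_1) = (11, 16), so from here the quotients repeat a_1, ..., a_9; the period length is 9.
Hence the expansion of sqrt(137) is a_0 = 11 followed by the repeating block 1, 2, 2, 1, 1, 2, 2, 1, 22 (period 9).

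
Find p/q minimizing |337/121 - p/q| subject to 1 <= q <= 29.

39/14

Expand x = 337/121 as a continued fraction with the Euclidean algorithm:
  337 = 2*121 + 95, so a_0 = 2.
  121 = 1*95 + 26, so a_1 = 1.
  95 = 3*26 + 17, so a_2 = 3.
  26 = 1*17 + 9, so a_3 = 1.
  17 = 1*9 + 8, so a_4 = 1.
  9 = 1*8 + 1, so a_5 = 1.
  8 = 8*1 + 0, so a_6 = 8.
so x = [2; 1, 3, 1, 1, 1, 8].
Convergents (p_i = a_i*p_{i-1} + p_{i-2}, q_i = a_i*q_{i-1} + q_{i-2} with p_{-2}=0, p_{-1}=1, q_{-2}=1, q_{-1}=0), until the denominator exceeds 29:
  i=0: a_0=2, p_0 = 2*1 + 0 = 2, q_0 = 2*0 + 1 = 1.
  i=1: a_1=1, p_1 = 1*2 + 1 = 3, q_1 = 1*1 + 0 = 1.
  i=2: a_2=3, p_2 = 3*3 + 2 = 11, q_2 = 3*1 + 1 = 4.
  i=3: a_3=1, p_3 = 1*11 + 3 = 14, q_3 = 1*4 + 1 = 5.
  i=4: a_4=1, p_4 = 1*14 + 11 = 25, q_4 = 1*5 + 4 = 9.
  i=5: a_5=1, p_5 = 1*25 + 14 = 39, q_5 = 1*9 + 5 = 14.
  i=6: a_6=8, p_6 = 8*39 + 25 = 337, q_6 = 8*14 + 9 = 121.
q_6 = 121 > 29, so the last convergent with denominator <= 29 is p_5/q_5 = 39/14.
The closest fraction with denominator <= 29 is either p_5/q_5 or the intermediate fraction (k*p_5 + p_4)/(k*q_5 + q_4) with the largest k >= 1 whose denominator stays <= 29; these approach x as k grows, and every other convergent or intermediate fraction in range is farther away.
Largest k: floor((29 - q_4)/q_5) = floor((29 - 9)/14) = 1.
That gives (1*39 + 25)/(1*14 + 9) = 64/23.
Compare the errors: |x - 39/14| = |337*14 - 39*121|/(121*14) = 1/1694, and |x - 64/23| = |337*23 - 64*121|/(121*23) = 7/2783.
Cross-multiplying, 1*2783 = 2783 < 11858 = 7*1694, so 1/1694 is smaller: the convergent 39/14 is closer to x than 64/23.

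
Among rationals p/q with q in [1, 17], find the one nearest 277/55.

Expand x = 277/55 as a continued fraction with the Euclidean algorithm:
  277 = 5*55 + 2, so a_0 = 5.
  55 = 27*2 + 1, so a_1 = 27.
  2 = 2*1 + 0, so a_2 = 2.
so x = [5; 27, 2].
Convergents (p_i = a_i*p_{i-1} + p_{i-2}, q_i = a_i*q_{i-1} + q_{i-2} with p_{-2}=0, p_{-1}=1, q_{-2}=1, q_{-1}=0), until the denominator exceeds 17:
  i=0: a_0=5, p_0 = 5*1 + 0 = 5, q_0 = 5*0 + 1 = 1.
  i=1: a_1=27, p_1 = 27*5 + 1 = 136, q_1 = 27*1 + 0 = 27.
q_1 = 27 > 17, so the last convergent with denominator <= 17 is p_0/q_0 = 5/1.
The closest fraction with denominator <= 17 is either p_0/q_0 or the intermediate fraction (k*p_0 + p_{-1})/(k*q_0 + q_{-1}) with the largest k >= 1 whose denominator stays <= 17; these approach x as k grows, and every other convergent or intermediate fraction in range is farther away.
Largest k: floor((17 - q_{-1})/q_0) = floor((17 - 0)/1) = 17 (using the seeds p_{-1} = 1, q_{-1} = 0).
That gives (17*5 + 1)/(17*1 + 0) = 86/17.
Compare the errors: |x - 5/1| = |277*1 - 5*55|/(55*1) = 2/55, and |x - 86/17| = |277*17 - 86*55|/(55*17) = 21/935.
Cross-multiplying, 21*55 = 1155 < 1870 = 2*935, so 21/935 is smaller: the intermediate fraction 86/17 is closer to x than 5/1.

86/17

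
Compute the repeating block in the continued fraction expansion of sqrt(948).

Write x_i = (sqrt(948) + m_i)/d_i with (m_0, d_0) = (0, 1). a_0 = floor(sqrt(948)) = 30, since 30^2 = 900 <= 948 < 961 = 31^2.
Iterate m_{i+1} = d_i*a_i - m_i, d_{i+1} = (948 - m_{i+1}^2)/d_i, a_{i+1} = floor((a_0 + m_{i+1})/d_{i+1}):
  m_1 = 1*30 - 0 = 30, d_1 = (948 - 30^2)/1 = 48/1 = 48, a_1 = floor((30 + 30)/48) = 1.
  m_2 = 48*1 - 30 = 18, d_2 = (948 - 18^2)/48 = 624/48 = 13, a_2 = floor((30 + 18)/13) = 3.
  m_3 = 13*3 - 18 = 21, d_3 = (948 - 21^2)/13 = 507/13 = 39, a_3 = floor((30 + 21)/39) = 1.
  m_4 = 39*1 - 21 = 18, d_4 = (948 - 18^2)/39 = 624/39 = 16, a_4 = floor((30 + 18)/16) = 3.
  m_5 = 16*3 - 18 = 30, d_5 = (948 - 30^2)/16 = 48/16 = 3, a_5 = floor((30 + 30)/3) = 20.
  m_6 = 3*20 - 30 = 30, d_6 = (948 - 30^2)/3 = 48/3 = 16, a_6 = floor((30 + 30)/16) = 3.
  m_7 = 16*3 - 30 = 18, d_7 = (948 - 18^2)/16 = 624/16 = 39, a_7 = floor((30 + 18)/39) = 1.
  m_8 = 39*1 - 18 = 21, d_8 = (948 - 21^2)/39 = 507/39 = 13, a_8 = floor((30 + 21)/13) = 3.
  m_9 = 13*3 - 21 = 18, d_9 = (948 - 18^2)/13 = 624/13 = 48, a_9 = floor((30 + 18)/48) = 1.
  m_10 = 48*1 - 18 = 30, d_10 = (948 - 30^2)/48 = 48/48 = 1, a_10 = floor((30 + 30)/1) = 60.
  m_11 = 1*60 - 30 = 30, d_11 = (948 - 30^2)/1 = 48/1 = 48: (m_11, d_11) = (m_1, d_1) = (30, 48), so from here the quotients repeat a_1, ..., a_10; the period length is 10.
Hence the expansion of sqrt(948) is a_0 = 30 followed by the repeating block 1, 3, 1, 3, 20, 3, 1, 3, 1, 60 (period 10).

[30; (1, 3, 1, 3, 20, 3, 1, 3, 1, 60)]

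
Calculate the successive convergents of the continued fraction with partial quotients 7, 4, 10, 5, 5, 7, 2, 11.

Using the convergent recurrence p_i = a_i*p_{i-1} + p_{i-2}, q_i = a_i*q_{i-1} + q_{i-2} with p_{-2}=0, p_{-1}=1, q_{-2}=1, q_{-1}=0:
  i=0: a_0=7, p_0 = 7*1 + 0 = 7, q_0 = 7*0 + 1 = 1.
  i=1: a_1=4, p_1 = 4*7 + 1 = 29, q_1 = 4*1 + 0 = 4.
  i=2: a_2=10, p_2 = 10*29 + 7 = 297, q_2 = 10*4 + 1 = 41.
  i=3: a_3=5, p_3 = 5*297 + 29 = 1514, q_3 = 5*41 + 4 = 209.
  i=4: a_4=5, p_4 = 5*1514 + 297 = 7867, q_4 = 5*209 + 41 = 1086.
  i=5: a_5=7, p_5 = 7*7867 + 1514 = 56583, q_5 = 7*1086 + 209 = 7811.
  i=6: a_6=2, p_6 = 2*56583 + 7867 = 121033, q_6 = 2*7811 + 1086 = 16708.
  i=7: a_7=11, p_7 = 11*121033 + 56583 = 1387946, q_7 = 11*16708 + 7811 = 191599.

7/1, 29/4, 297/41, 1514/209, 7867/1086, 56583/7811, 121033/16708, 1387946/191599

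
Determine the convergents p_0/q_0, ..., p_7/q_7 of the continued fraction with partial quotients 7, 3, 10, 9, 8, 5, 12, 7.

Using the convergent recurrence p_i = a_i*p_{i-1} + p_{i-2}, q_i = a_i*q_{i-1} + q_{i-2} with p_{-2}=0, p_{-1}=1, q_{-2}=1, q_{-1}=0:
  i=0: a_0=7, p_0 = 7*1 + 0 = 7, q_0 = 7*0 + 1 = 1.
  i=1: a_1=3, p_1 = 3*7 + 1 = 22, q_1 = 3*1 + 0 = 3.
  i=2: a_2=10, p_2 = 10*22 + 7 = 227, q_2 = 10*3 + 1 = 31.
  i=3: a_3=9, p_3 = 9*227 + 22 = 2065, q_3 = 9*31 + 3 = 282.
  i=4: a_4=8, p_4 = 8*2065 + 227 = 16747, q_4 = 8*282 + 31 = 2287.
  i=5: a_5=5, p_5 = 5*16747 + 2065 = 85800, q_5 = 5*2287 + 282 = 11717.
  i=6: a_6=12, p_6 = 12*85800 + 16747 = 1046347, q_6 = 12*11717 + 2287 = 142891.
  i=7: a_7=7, p_7 = 7*1046347 + 85800 = 7410229, q_7 = 7*142891 + 11717 = 1011954.

7/1, 22/3, 227/31, 2065/282, 16747/2287, 85800/11717, 1046347/142891, 7410229/1011954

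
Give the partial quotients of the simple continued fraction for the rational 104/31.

[3; 2, 1, 4, 2]

Run the Euclidean algorithm on 104 and 31; the successive quotients are the partial quotients a_0, a_1, ... (each step inverts the fractional part left over by the previous one):
  104 = 3*31 + 11, so a_0 = 3.
  31 = 2*11 + 9, so a_1 = 2.
  11 = 1*9 + 2, so a_2 = 1.
  9 = 4*2 + 1, so a_3 = 4.
  2 = 2*1 + 0, so a_4 = 2.
The remainder reaches 0 after 5 divisions, so the expansion has 5 partial quotients, read off in order.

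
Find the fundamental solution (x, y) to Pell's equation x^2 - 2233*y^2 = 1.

(x, y) = (10207, 216)

First expand sqrt(2233) as a continued fraction. With x_i = (sqrt(2233) + m_i)/d_i and (m_0, d_0) = (0, 1): a_0 = floor(sqrt(2233)) = 47, since 47^2 = 2209 <= 2233 < 2304 = 48^2.
Iterate m_{i+1} = d_i*a_i - m_i, d_{i+1} = (2233 - m_{i+1}^2)/d_i, a_{i+1} = floor((a_0 + m_{i+1})/d_{i+1}):
  m_1 = 1*47 - 0 = 47, d_1 = (2233 - 47^2)/1 = 24/1 = 24, a_1 = floor((47 + 47)/24) = 3.
  m_2 = 24*3 - 47 = 25, d_2 = (2233 - 25^2)/24 = 1608/24 = 67, a_2 = floor((47 + 25)/67) = 1.
  m_3 = 67*1 - 25 = 42, d_3 = (2233 - 42^2)/67 = 469/67 = 7, a_3 = floor((47 + 42)/7) = 12.
  m_4 = 7*12 - 42 = 42, d_4 = (2233 - 42^2)/7 = 469/7 = 67, a_4 = floor((47 + 42)/67) = 1.
  m_5 = 67*1 - 42 = 25, d_5 = (2233 - 25^2)/67 = 1608/67 = 24, a_5 = floor((47 + 25)/24) = 3.
  m_6 = 24*3 - 25 = 47, d_6 = (2233 - 47^2)/24 = 24/24 = 1, a_6 = floor((47 + 47)/1) = 94.
  m_7 = 1*94 - 47 = 47, d_7 = (2233 - 47^2)/1 = 24/1 = 24: (m_7, d_7) = (m_1, d_1) = (47, 24), so from here the quotients repeat a_1, ..., a_6; the period length is 6.
So sqrt(2233) = [47; (3, 1, 12, 1, 3, 94)] with period length k = 6.
k is even, so the fundamental solution of x^2 - 2233y^2 = 1 is (p_{k-1}, q_{k-1}) = (p_5, q_5); compute convergents through index 5.
Convergents (p_i = a_i*p_{i-1} + p_{i-2}, q_i = a_i*q_{i-1} + q_{i-2} with p_{-2}=0, p_{-1}=1, q_{-2}=1, q_{-1}=0):
  i=0: a_0=47, p_0 = 47*1 + 0 = 47, q_0 = 47*0 + 1 = 1.
  i=1: a_1=3, p_1 = 3*47 + 1 = 142, q_1 = 3*1 + 0 = 3.
  i=2: a_2=1, p_2 = 1*142 + 47 = 189, q_2 = 1*3 + 1 = 4.
  i=3: a_3=12, p_3 = 12*189 + 142 = 2410, q_3 = 12*4 + 3 = 51.
  i=4: a_4=1, p_4 = 1*2410 + 189 = 2599, q_4 = 1*51 + 4 = 55.
  i=5: a_5=3, p_5 = 3*2599 + 2410 = 10207, q_5 = 3*55 + 51 = 216.
Check: 10207^2 - 2233*216^2 = 104182849 - 104182848 = 1, so (x, y) = (10207, 216) solves the equation, and by the theorem it is the least positive solution.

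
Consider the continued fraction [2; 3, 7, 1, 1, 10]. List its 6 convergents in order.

2/1, 7/3, 51/22, 58/25, 109/47, 1148/495

Using the convergent recurrence p_i = a_i*p_{i-1} + p_{i-2}, q_i = a_i*q_{i-1} + q_{i-2} with p_{-2}=0, p_{-1}=1, q_{-2}=1, q_{-1}=0:
  i=0: a_0=2, p_0 = 2*1 + 0 = 2, q_0 = 2*0 + 1 = 1.
  i=1: a_1=3, p_1 = 3*2 + 1 = 7, q_1 = 3*1 + 0 = 3.
  i=2: a_2=7, p_2 = 7*7 + 2 = 51, q_2 = 7*3 + 1 = 22.
  i=3: a_3=1, p_3 = 1*51 + 7 = 58, q_3 = 1*22 + 3 = 25.
  i=4: a_4=1, p_4 = 1*58 + 51 = 109, q_4 = 1*25 + 22 = 47.
  i=5: a_5=10, p_5 = 10*109 + 58 = 1148, q_5 = 10*47 + 25 = 495.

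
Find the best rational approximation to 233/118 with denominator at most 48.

Expand x = 233/118 as a continued fraction with the Euclidean algorithm:
  233 = 1*118 + 115, so a_0 = 1.
  118 = 1*115 + 3, so a_1 = 1.
  115 = 38*3 + 1, so a_2 = 38.
  3 = 3*1 + 0, so a_3 = 3.
so x = [1; 1, 38, 3].
Convergents (p_i = a_i*p_{i-1} + p_{i-2}, q_i = a_i*q_{i-1} + q_{i-2} with p_{-2}=0, p_{-1}=1, q_{-2}=1, q_{-1}=0), until the denominator exceeds 48:
  i=0: a_0=1, p_0 = 1*1 + 0 = 1, q_0 = 1*0 + 1 = 1.
  i=1: a_1=1, p_1 = 1*1 + 1 = 2, q_1 = 1*1 + 0 = 1.
  i=2: a_2=38, p_2 = 38*2 + 1 = 77, q_2 = 38*1 + 1 = 39.
  i=3: a_3=3, p_3 = 3*77 + 2 = 233, q_3 = 3*39 + 1 = 118.
q_3 = 118 > 48, so the last convergent with denominator <= 48 is p_2/q_2 = 77/39.
The closest fraction with denominator <= 48 is either p_2/q_2 or the intermediate fraction (k*p_2 + p_1)/(k*q_2 + q_1) with the largest k >= 1 whose denominator stays <= 48; these approach x as k grows, and every other convergent or intermediate fraction in range is farther away.
Largest k: floor((48 - q_1)/q_2) = floor((48 - 1)/39) = 1.
That gives (1*77 + 2)/(1*39 + 1) = 79/40.
Compare the errors: |x - 77/39| = |233*39 - 77*118|/(118*39) = 1/4602, and |x - 79/40| = |233*40 - 79*118|/(118*40) = 2/4720.
Cross-multiplying, 1*4720 = 4720 < 9204 = 2*4602, so 1/4602 is smaller: the convergent 77/39 is closer to x than 79/40.

77/39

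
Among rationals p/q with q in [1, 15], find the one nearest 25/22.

Expand x = 25/22 as a continued fraction with the Euclidean algorithm:
  25 = 1*22 + 3, so a_0 = 1.
  22 = 7*3 + 1, so a_1 = 7.
  3 = 3*1 + 0, so a_2 = 3.
so x = [1; 7, 3].
Convergents (p_i = a_i*p_{i-1} + p_{i-2}, q_i = a_i*q_{i-1} + q_{i-2} with p_{-2}=0, p_{-1}=1, q_{-2}=1, q_{-1}=0), until the denominator exceeds 15:
  i=0: a_0=1, p_0 = 1*1 + 0 = 1, q_0 = 1*0 + 1 = 1.
  i=1: a_1=7, p_1 = 7*1 + 1 = 8, q_1 = 7*1 + 0 = 7.
  i=2: a_2=3, p_2 = 3*8 + 1 = 25, q_2 = 3*7 + 1 = 22.
q_2 = 22 > 15, so the last convergent with denominator <= 15 is p_1/q_1 = 8/7.
The closest fraction with denominator <= 15 is either p_1/q_1 or the intermediate fraction (k*p_1 + p_0)/(k*q_1 + q_0) with the largest k >= 1 whose denominator stays <= 15; these approach x as k grows, and every other convergent or intermediate fraction in range is farther away.
Largest k: floor((15 - q_0)/q_1) = floor((15 - 1)/7) = 2.
That gives (2*8 + 1)/(2*7 + 1) = 17/15.
Compare the errors: |x - 8/7| = |25*7 - 8*22|/(22*7) = 1/154, and |x - 17/15| = |25*15 - 17*22|/(22*15) = 1/330.
Cross-multiplying, 1*154 = 154 < 330 = 1*330, so 1/330 is smaller: the intermediate fraction 17/15 is closer to x than 8/7.

17/15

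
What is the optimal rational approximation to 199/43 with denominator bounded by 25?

37/8

Expand x = 199/43 as a continued fraction with the Euclidean algorithm:
  199 = 4*43 + 27, so a_0 = 4.
  43 = 1*27 + 16, so a_1 = 1.
  27 = 1*16 + 11, so a_2 = 1.
  16 = 1*11 + 5, so a_3 = 1.
  11 = 2*5 + 1, so a_4 = 2.
  5 = 5*1 + 0, so a_5 = 5.
so x = [4; 1, 1, 1, 2, 5].
Convergents (p_i = a_i*p_{i-1} + p_{i-2}, q_i = a_i*q_{i-1} + q_{i-2} with p_{-2}=0, p_{-1}=1, q_{-2}=1, q_{-1}=0), until the denominator exceeds 25:
  i=0: a_0=4, p_0 = 4*1 + 0 = 4, q_0 = 4*0 + 1 = 1.
  i=1: a_1=1, p_1 = 1*4 + 1 = 5, q_1 = 1*1 + 0 = 1.
  i=2: a_2=1, p_2 = 1*5 + 4 = 9, q_2 = 1*1 + 1 = 2.
  i=3: a_3=1, p_3 = 1*9 + 5 = 14, q_3 = 1*2 + 1 = 3.
  i=4: a_4=2, p_4 = 2*14 + 9 = 37, q_4 = 2*3 + 2 = 8.
  i=5: a_5=5, p_5 = 5*37 + 14 = 199, q_5 = 5*8 + 3 = 43.
q_5 = 43 > 25, so the last convergent with denominator <= 25 is p_4/q_4 = 37/8.
The closest fraction with denominator <= 25 is either p_4/q_4 or the intermediate fraction (k*p_4 + p_3)/(k*q_4 + q_3) with the largest k >= 1 whose denominator stays <= 25; these approach x as k grows, and every other convergent or intermediate fraction in range is farther away.
Largest k: floor((25 - q_3)/q_4) = floor((25 - 3)/8) = 2.
That gives (2*37 + 14)/(2*8 + 3) = 88/19.
Compare the errors: |x - 37/8| = |199*8 - 37*43|/(43*8) = 1/344, and |x - 88/19| = |199*19 - 88*43|/(43*19) = 3/817.
Cross-multiplying, 1*817 = 817 < 1032 = 3*344, so 1/344 is smaller: the convergent 37/8 is closer to x than 88/19.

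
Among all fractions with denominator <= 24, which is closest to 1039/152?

41/6

Expand x = 1039/152 as a continued fraction with the Euclidean algorithm:
  1039 = 6*152 + 127, so a_0 = 6.
  152 = 1*127 + 25, so a_1 = 1.
  127 = 5*25 + 2, so a_2 = 5.
  25 = 12*2 + 1, so a_3 = 12.
  2 = 2*1 + 0, so a_4 = 2.
so x = [6; 1, 5, 12, 2].
Convergents (p_i = a_i*p_{i-1} + p_{i-2}, q_i = a_i*q_{i-1} + q_{i-2} with p_{-2}=0, p_{-1}=1, q_{-2}=1, q_{-1}=0), until the denominator exceeds 24:
  i=0: a_0=6, p_0 = 6*1 + 0 = 6, q_0 = 6*0 + 1 = 1.
  i=1: a_1=1, p_1 = 1*6 + 1 = 7, q_1 = 1*1 + 0 = 1.
  i=2: a_2=5, p_2 = 5*7 + 6 = 41, q_2 = 5*1 + 1 = 6.
  i=3: a_3=12, p_3 = 12*41 + 7 = 499, q_3 = 12*6 + 1 = 73.
q_3 = 73 > 24, so the last convergent with denominator <= 24 is p_2/q_2 = 41/6.
The closest fraction with denominator <= 24 is either p_2/q_2 or the intermediate fraction (k*p_2 + p_1)/(k*q_2 + q_1) with the largest k >= 1 whose denominator stays <= 24; these approach x as k grows, and every other convergent or intermediate fraction in range is farther away.
Largest k: floor((24 - q_1)/q_2) = floor((24 - 1)/6) = 3.
That gives (3*41 + 7)/(3*6 + 1) = 130/19.
Compare the errors: |x - 41/6| = |1039*6 - 41*152|/(152*6) = 2/912, and |x - 130/19| = |1039*19 - 130*152|/(152*19) = 19/2888.
Cross-multiplying, 2*2888 = 5776 < 17328 = 19*912, so 2/912 is smaller: the convergent 41/6 is closer to x than 130/19.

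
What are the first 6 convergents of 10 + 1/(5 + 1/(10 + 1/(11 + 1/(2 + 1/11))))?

10/1, 51/5, 520/51, 5771/566, 12062/1183, 138453/13579

Using the convergent recurrence p_i = a_i*p_{i-1} + p_{i-2}, q_i = a_i*q_{i-1} + q_{i-2} with p_{-2}=0, p_{-1}=1, q_{-2}=1, q_{-1}=0:
  i=0: a_0=10, p_0 = 10*1 + 0 = 10, q_0 = 10*0 + 1 = 1.
  i=1: a_1=5, p_1 = 5*10 + 1 = 51, q_1 = 5*1 + 0 = 5.
  i=2: a_2=10, p_2 = 10*51 + 10 = 520, q_2 = 10*5 + 1 = 51.
  i=3: a_3=11, p_3 = 11*520 + 51 = 5771, q_3 = 11*51 + 5 = 566.
  i=4: a_4=2, p_4 = 2*5771 + 520 = 12062, q_4 = 2*566 + 51 = 1183.
  i=5: a_5=11, p_5 = 11*12062 + 5771 = 138453, q_5 = 11*1183 + 566 = 13579.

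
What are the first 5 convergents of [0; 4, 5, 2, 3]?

Using the convergent recurrence p_i = a_i*p_{i-1} + p_{i-2}, q_i = a_i*q_{i-1} + q_{i-2} with p_{-2}=0, p_{-1}=1, q_{-2}=1, q_{-1}=0:
  i=0: a_0=0, p_0 = 0*1 + 0 = 0, q_0 = 0*0 + 1 = 1.
  i=1: a_1=4, p_1 = 4*0 + 1 = 1, q_1 = 4*1 + 0 = 4.
  i=2: a_2=5, p_2 = 5*1 + 0 = 5, q_2 = 5*4 + 1 = 21.
  i=3: a_3=2, p_3 = 2*5 + 1 = 11, q_3 = 2*21 + 4 = 46.
  i=4: a_4=3, p_4 = 3*11 + 5 = 38, q_4 = 3*46 + 21 = 159.

0/1, 1/4, 5/21, 11/46, 38/159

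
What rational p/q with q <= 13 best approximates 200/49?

49/12

Expand x = 200/49 as a continued fraction with the Euclidean algorithm:
  200 = 4*49 + 4, so a_0 = 4.
  49 = 12*4 + 1, so a_1 = 12.
  4 = 4*1 + 0, so a_2 = 4.
so x = [4; 12, 4].
Convergents (p_i = a_i*p_{i-1} + p_{i-2}, q_i = a_i*q_{i-1} + q_{i-2} with p_{-2}=0, p_{-1}=1, q_{-2}=1, q_{-1}=0), until the denominator exceeds 13:
  i=0: a_0=4, p_0 = 4*1 + 0 = 4, q_0 = 4*0 + 1 = 1.
  i=1: a_1=12, p_1 = 12*4 + 1 = 49, q_1 = 12*1 + 0 = 12.
  i=2: a_2=4, p_2 = 4*49 + 4 = 200, q_2 = 4*12 + 1 = 49.
q_2 = 49 > 13, so the last convergent with denominator <= 13 is p_1/q_1 = 49/12.
The closest fraction with denominator <= 13 is either p_1/q_1 or the intermediate fraction (k*p_1 + p_0)/(k*q_1 + q_0) with the largest k >= 1 whose denominator stays <= 13; these approach x as k grows, and every other convergent or intermediate fraction in range is farther away.
Largest k: floor((13 - q_0)/q_1) = floor((13 - 1)/12) = 1.
That gives (1*49 + 4)/(1*12 + 1) = 53/13.
Compare the errors: |x - 49/12| = |200*12 - 49*49|/(49*12) = 1/588, and |x - 53/13| = |200*13 - 53*49|/(49*13) = 3/637.
Cross-multiplying, 1*637 = 637 < 1764 = 3*588, so 1/588 is smaller: the convergent 49/12 is closer to x than 53/13.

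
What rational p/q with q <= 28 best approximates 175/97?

47/26

Expand x = 175/97 as a continued fraction with the Euclidean algorithm:
  175 = 1*97 + 78, so a_0 = 1.
  97 = 1*78 + 19, so a_1 = 1.
  78 = 4*19 + 2, so a_2 = 4.
  19 = 9*2 + 1, so a_3 = 9.
  2 = 2*1 + 0, so a_4 = 2.
so x = [1; 1, 4, 9, 2].
Convergents (p_i = a_i*p_{i-1} + p_{i-2}, q_i = a_i*q_{i-1} + q_{i-2} with p_{-2}=0, p_{-1}=1, q_{-2}=1, q_{-1}=0), until the denominator exceeds 28:
  i=0: a_0=1, p_0 = 1*1 + 0 = 1, q_0 = 1*0 + 1 = 1.
  i=1: a_1=1, p_1 = 1*1 + 1 = 2, q_1 = 1*1 + 0 = 1.
  i=2: a_2=4, p_2 = 4*2 + 1 = 9, q_2 = 4*1 + 1 = 5.
  i=3: a_3=9, p_3 = 9*9 + 2 = 83, q_3 = 9*5 + 1 = 46.
q_3 = 46 > 28, so the last convergent with denominator <= 28 is p_2/q_2 = 9/5.
The closest fraction with denominator <= 28 is either p_2/q_2 or the intermediate fraction (k*p_2 + p_1)/(k*q_2 + q_1) with the largest k >= 1 whose denominator stays <= 28; these approach x as k grows, and every other convergent or intermediate fraction in range is farther away.
Largest k: floor((28 - q_1)/q_2) = floor((28 - 1)/5) = 5.
That gives (5*9 + 2)/(5*5 + 1) = 47/26.
Compare the errors: |x - 9/5| = |175*5 - 9*97|/(97*5) = 2/485, and |x - 47/26| = |175*26 - 47*97|/(97*26) = 9/2522.
Cross-multiplying, 9*485 = 4365 < 5044 = 2*2522, so 9/2522 is smaller: the intermediate fraction 47/26 is closer to x than 9/5.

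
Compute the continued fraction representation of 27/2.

Run the Euclidean algorithm on 27 and 2; the successive quotients are the partial quotients a_0, a_1, ... (each step inverts the fractional part left over by the previous one):
  27 = 13*2 + 1, so a_0 = 13.
  2 = 2*1 + 0, so a_1 = 2.
The remainder reaches 0 after 2 divisions, so the expansion has 2 partial quotients, read off in order.

[13; 2]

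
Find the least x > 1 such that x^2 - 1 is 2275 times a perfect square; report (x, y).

First expand sqrt(2275) as a continued fraction. With x_i = (sqrt(2275) + m_i)/d_i and (m_0, d_0) = (0, 1): a_0 = floor(sqrt(2275)) = 47, since 47^2 = 2209 <= 2275 < 2304 = 48^2.
Iterate m_{i+1} = d_i*a_i - m_i, d_{i+1} = (2275 - m_{i+1}^2)/d_i, a_{i+1} = floor((a_0 + m_{i+1})/d_{i+1}):
  m_1 = 1*47 - 0 = 47, d_1 = (2275 - 47^2)/1 = 66/1 = 66, a_1 = floor((47 + 47)/66) = 1.
  m_2 = 66*1 - 47 = 19, d_2 = (2275 - 19^2)/66 = 1914/66 = 29, a_2 = floor((47 + 19)/29) = 2.
  m_3 = 29*2 - 19 = 39, d_3 = (2275 - 39^2)/29 = 754/29 = 26, a_3 = floor((47 + 39)/26) = 3.
  m_4 = 26*3 - 39 = 39, d_4 = (2275 - 39^2)/26 = 754/26 = 29, a_4 = floor((47 + 39)/29) = 2.
  m_5 = 29*2 - 39 = 19, d_5 = (2275 - 19^2)/29 = 1914/29 = 66, a_5 = floor((47 + 19)/66) = 1.
  m_6 = 66*1 - 19 = 47, d_6 = (2275 - 47^2)/66 = 66/66 = 1, a_6 = floor((47 + 47)/1) = 94.
  m_7 = 1*94 - 47 = 47, d_7 = (2275 - 47^2)/1 = 66/1 = 66: (m_7, d_7) = (m_1, d_1) = (47, 66), so from here the quotients repeat a_1, ..., a_6; the period length is 6.
So sqrt(2275) = [47; (1, 2, 3, 2, 1, 94)] with period length k = 6.
k is even, so the fundamental solution of x^2 - 2275y^2 = 1 is (p_{k-1}, q_{k-1}) = (p_5, q_5); compute convergents through index 5.
Convergents (p_i = a_i*p_{i-1} + p_{i-2}, q_i = a_i*q_{i-1} + q_{i-2} with p_{-2}=0, p_{-1}=1, q_{-2}=1, q_{-1}=0):
  i=0: a_0=47, p_0 = 47*1 + 0 = 47, q_0 = 47*0 + 1 = 1.
  i=1: a_1=1, p_1 = 1*47 + 1 = 48, q_1 = 1*1 + 0 = 1.
  i=2: a_2=2, p_2 = 2*48 + 47 = 143, q_2 = 2*1 + 1 = 3.
  i=3: a_3=3, p_3 = 3*143 + 48 = 477, q_3 = 3*3 + 1 = 10.
  i=4: a_4=2, p_4 = 2*477 + 143 = 1097, q_4 = 2*10 + 3 = 23.
  i=5: a_5=1, p_5 = 1*1097 + 477 = 1574, q_5 = 1*23 + 10 = 33.
Check: 1574^2 - 2275*33^2 = 2477476 - 2477475 = 1, so (x, y) = (1574, 33) solves the equation, and by the theorem it is the least positive solution.

(x, y) = (1574, 33)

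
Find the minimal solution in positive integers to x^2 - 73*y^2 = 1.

First expand sqrt(73) as a continued fraction. With x_i = (sqrt(73) + m_i)/d_i and (m_0, d_0) = (0, 1): a_0 = floor(sqrt(73)) = 8, since 8^2 = 64 <= 73 < 81 = 9^2.
Iterate m_{i+1} = d_i*a_i - m_i, d_{i+1} = (73 - m_{i+1}^2)/d_i, a_{i+1} = floor((a_0 + m_{i+1})/d_{i+1}):
  m_1 = 1*8 - 0 = 8, d_1 = (73 - 8^2)/1 = 9/1 = 9, a_1 = floor((8 + 8)/9) = 1.
  m_2 = 9*1 - 8 = 1, d_2 = (73 - 1^2)/9 = 72/9 = 8, a_2 = floor((8 + 1)/8) = 1.
  m_3 = 8*1 - 1 = 7, d_3 = (73 - 7^2)/8 = 24/8 = 3, a_3 = floor((8 + 7)/3) = 5.
  m_4 = 3*5 - 7 = 8, d_4 = (73 - 8^2)/3 = 9/3 = 3, a_4 = floor((8 + 8)/3) = 5.
  m_5 = 3*5 - 8 = 7, d_5 = (73 - 7^2)/3 = 24/3 = 8, a_5 = floor((8 + 7)/8) = 1.
  m_6 = 8*1 - 7 = 1, d_6 = (73 - 1^2)/8 = 72/8 = 9, a_6 = floor((8 + 1)/9) = 1.
  m_7 = 9*1 - 1 = 8, d_7 = (73 - 8^2)/9 = 9/9 = 1, a_7 = floor((8 + 8)/1) = 16.
  m_8 = 1*16 - 8 = 8, d_8 = (73 - 8^2)/1 = 9/1 = 9: (m_8, d_8) = (m_1, d_1) = (8, 9), so from here the quotients repeat a_1, ..., a_7; the period length is 7.
So sqrt(73) = [8; (1, 1, 5, 5, 1, 1, 16)] with period length k = 7.
k is odd, so (p_{k-1}, q_{k-1}) only solves x^2 - 73y^2 = -1 and the fundamental solution of x^2 - 73y^2 = 1 is (p_{2k-1}, q_{2k-1}) = (p_13, q_13); compute convergents through index 13, running through the period twice.
Convergents (p_i = a_i*p_{i-1} + p_{i-2}, q_i = a_i*q_{i-1} + q_{i-2} with p_{-2}=0, p_{-1}=1, q_{-2}=1, q_{-1}=0):
  i=0: a_0=8, p_0 = 8*1 + 0 = 8, q_0 = 8*0 + 1 = 1.
  i=1: a_1=1, p_1 = 1*8 + 1 = 9, q_1 = 1*1 + 0 = 1.
  i=2: a_2=1, p_2 = 1*9 + 8 = 17, q_2 = 1*1 + 1 = 2.
  i=3: a_3=5, p_3 = 5*17 + 9 = 94, q_3 = 5*2 + 1 = 11.
  i=4: a_4=5, p_4 = 5*94 + 17 = 487, q_4 = 5*11 + 2 = 57.
  i=5: a_5=1, p_5 = 1*487 + 94 = 581, q_5 = 1*57 + 11 = 68.
  i=6: a_6=1, p_6 = 1*581 + 487 = 1068, q_6 = 1*68 + 57 = 125.
  i=7: a_7=16, p_7 = 16*1068 + 581 = 17669, q_7 = 16*125 + 68 = 2068.
  i=8: a_8=1, p_8 = 1*17669 + 1068 = 18737, q_8 = 1*2068 + 125 = 2193.
  i=9: a_9=1, p_9 = 1*18737 + 17669 = 36406, q_9 = 1*2193 + 2068 = 4261.
  i=10: a_10=5, p_10 = 5*36406 + 18737 = 200767, q_10 = 5*4261 + 2193 = 23498.
  i=11: a_11=5, p_11 = 5*200767 + 36406 = 1040241, q_11 = 5*23498 + 4261 = 121751.
  i=12: a_12=1, p_12 = 1*1040241 + 200767 = 1241008, q_12 = 1*121751 + 23498 = 145249.
  i=13: a_13=1, p_13 = 1*1241008 + 1040241 = 2281249, q_13 = 1*145249 + 121751 = 267000.
Indeed p_6^2 - 73*q_6^2 = 1140624 - 1140625 = -1, not +1.
Check: 2281249^2 - 73*267000^2 = 5204097000001 - 5204097000000 = 1, so (x, y) = (2281249, 267000) solves the equation, and by the theorem it is the least positive solution.

(x, y) = (2281249, 267000)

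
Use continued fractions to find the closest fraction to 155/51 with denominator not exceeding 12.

3/1

Expand x = 155/51 as a continued fraction with the Euclidean algorithm:
  155 = 3*51 + 2, so a_0 = 3.
  51 = 25*2 + 1, so a_1 = 25.
  2 = 2*1 + 0, so a_2 = 2.
so x = [3; 25, 2].
Convergents (p_i = a_i*p_{i-1} + p_{i-2}, q_i = a_i*q_{i-1} + q_{i-2} with p_{-2}=0, p_{-1}=1, q_{-2}=1, q_{-1}=0), until the denominator exceeds 12:
  i=0: a_0=3, p_0 = 3*1 + 0 = 3, q_0 = 3*0 + 1 = 1.
  i=1: a_1=25, p_1 = 25*3 + 1 = 76, q_1 = 25*1 + 0 = 25.
q_1 = 25 > 12, so the last convergent with denominator <= 12 is p_0/q_0 = 3/1.
The closest fraction with denominator <= 12 is either p_0/q_0 or the intermediate fraction (k*p_0 + p_{-1})/(k*q_0 + q_{-1}) with the largest k >= 1 whose denominator stays <= 12; these approach x as k grows, and every other convergent or intermediate fraction in range is farther away.
Largest k: floor((12 - q_{-1})/q_0) = floor((12 - 0)/1) = 12 (using the seeds p_{-1} = 1, q_{-1} = 0).
That gives (12*3 + 1)/(12*1 + 0) = 37/12.
Compare the errors: |x - 3/1| = |155*1 - 3*51|/(51*1) = 2/51, and |x - 37/12| = |155*12 - 37*51|/(51*12) = 27/612.
Cross-multiplying, 2*612 = 1224 < 1377 = 27*51, so 2/51 is smaller: the convergent 3/1 is closer to x than 37/12.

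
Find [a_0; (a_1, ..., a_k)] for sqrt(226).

[15; (30)]

Write x_i = (sqrt(226) + m_i)/d_i with (m_0, d_0) = (0, 1). a_0 = floor(sqrt(226)) = 15, since 15^2 = 225 <= 226 < 256 = 16^2.
Iterate m_{i+1} = d_i*a_i - m_i, d_{i+1} = (226 - m_{i+1}^2)/d_i, a_{i+1} = floor((a_0 + m_{i+1})/d_{i+1}):
  m_1 = 1*15 - 0 = 15, d_1 = (226 - 15^2)/1 = 1/1 = 1, a_1 = floor((15 + 15)/1) = 30.
  m_2 = 1*30 - 15 = 15, d_2 = (226 - 15^2)/1 = 1/1 = 1: (m_2, d_2) = (m_1, d_1) = (15, 1), so from here the quotient a_1 repeats; the period length is 1.
Hence the expansion of sqrt(226) is a_0 = 15 followed by the repeating block 30 (period 1).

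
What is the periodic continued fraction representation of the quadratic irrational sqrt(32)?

[5; (1, 1, 1, 10)]

Write x_i = (sqrt(32) + m_i)/d_i with (m_0, d_0) = (0, 1). a_0 = floor(sqrt(32)) = 5, since 5^2 = 25 <= 32 < 36 = 6^2.
Iterate m_{i+1} = d_i*a_i - m_i, d_{i+1} = (32 - m_{i+1}^2)/d_i, a_{i+1} = floor((a_0 + m_{i+1})/d_{i+1}):
  m_1 = 1*5 - 0 = 5, d_1 = (32 - 5^2)/1 = 7/1 = 7, a_1 = floor((5 + 5)/7) = 1.
  m_2 = 7*1 - 5 = 2, d_2 = (32 - 2^2)/7 = 28/7 = 4, a_2 = floor((5 + 2)/4) = 1.
  m_3 = 4*1 - 2 = 2, d_3 = (32 - 2^2)/4 = 28/4 = 7, a_3 = floor((5 + 2)/7) = 1.
  m_4 = 7*1 - 2 = 5, d_4 = (32 - 5^2)/7 = 7/7 = 1, a_4 = floor((5 + 5)/1) = 10.
  m_5 = 1*10 - 5 = 5, d_5 = (32 - 5^2)/1 = 7/1 = 7: (m_5, d_5) = (m_1, d_1) = (5, 7), so from here the quotients repeat a_1, ..., a_4; the period length is 4.
Hence the expansion of sqrt(32) is a_0 = 5 followed by the repeating block 1, 1, 1, 10 (period 4).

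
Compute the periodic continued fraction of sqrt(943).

Write x_i = (sqrt(943) + m_i)/d_i with (m_0, d_0) = (0, 1). a_0 = floor(sqrt(943)) = 30, since 30^2 = 900 <= 943 < 961 = 31^2.
Iterate m_{i+1} = d_i*a_i - m_i, d_{i+1} = (943 - m_{i+1}^2)/d_i, a_{i+1} = floor((a_0 + m_{i+1})/d_{i+1}):
  m_1 = 1*30 - 0 = 30, d_1 = (943 - 30^2)/1 = 43/1 = 43, a_1 = floor((30 + 30)/43) = 1.
  m_2 = 43*1 - 30 = 13, d_2 = (943 - 13^2)/43 = 774/43 = 18, a_2 = floor((30 + 13)/18) = 2.
  m_3 = 18*2 - 13 = 23, d_3 = (943 - 23^2)/18 = 414/18 = 23, a_3 = floor((30 + 23)/23) = 2.
  m_4 = 23*2 - 23 = 23, d_4 = (943 - 23^2)/23 = 414/23 = 18, a_4 = floor((30 + 23)/18) = 2.
  m_5 = 18*2 - 23 = 13, d_5 = (943 - 13^2)/18 = 774/18 = 43, a_5 = floor((30 + 13)/43) = 1.
  m_6 = 43*1 - 13 = 30, d_6 = (943 - 30^2)/43 = 43/43 = 1, a_6 = floor((30 + 30)/1) = 60.
  m_7 = 1*60 - 30 = 30, d_7 = (943 - 30^2)/1 = 43/1 = 43: (m_7, d_7) = (m_1, d_1) = (30, 43), so from here the quotients repeat a_1, ..., a_6; the period length is 6.
Hence the expansion of sqrt(943) is a_0 = 30 followed by the repeating block 1, 2, 2, 2, 1, 60 (period 6).

[30; (1, 2, 2, 2, 1, 60)]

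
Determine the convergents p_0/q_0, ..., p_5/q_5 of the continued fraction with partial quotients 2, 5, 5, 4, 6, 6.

Using the convergent recurrence p_i = a_i*p_{i-1} + p_{i-2}, q_i = a_i*q_{i-1} + q_{i-2} with p_{-2}=0, p_{-1}=1, q_{-2}=1, q_{-1}=0:
  i=0: a_0=2, p_0 = 2*1 + 0 = 2, q_0 = 2*0 + 1 = 1.
  i=1: a_1=5, p_1 = 5*2 + 1 = 11, q_1 = 5*1 + 0 = 5.
  i=2: a_2=5, p_2 = 5*11 + 2 = 57, q_2 = 5*5 + 1 = 26.
  i=3: a_3=4, p_3 = 4*57 + 11 = 239, q_3 = 4*26 + 5 = 109.
  i=4: a_4=6, p_4 = 6*239 + 57 = 1491, q_4 = 6*109 + 26 = 680.
  i=5: a_5=6, p_5 = 6*1491 + 239 = 9185, q_5 = 6*680 + 109 = 4189.

2/1, 11/5, 57/26, 239/109, 1491/680, 9185/4189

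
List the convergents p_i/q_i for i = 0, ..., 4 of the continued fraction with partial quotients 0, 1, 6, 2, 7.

0/1, 1/1, 6/7, 13/15, 97/112

Using the convergent recurrence p_i = a_i*p_{i-1} + p_{i-2}, q_i = a_i*q_{i-1} + q_{i-2} with p_{-2}=0, p_{-1}=1, q_{-2}=1, q_{-1}=0:
  i=0: a_0=0, p_0 = 0*1 + 0 = 0, q_0 = 0*0 + 1 = 1.
  i=1: a_1=1, p_1 = 1*0 + 1 = 1, q_1 = 1*1 + 0 = 1.
  i=2: a_2=6, p_2 = 6*1 + 0 = 6, q_2 = 6*1 + 1 = 7.
  i=3: a_3=2, p_3 = 2*6 + 1 = 13, q_3 = 2*7 + 1 = 15.
  i=4: a_4=7, p_4 = 7*13 + 6 = 97, q_4 = 7*15 + 7 = 112.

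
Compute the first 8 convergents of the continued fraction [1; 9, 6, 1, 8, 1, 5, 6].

1/1, 10/9, 61/55, 71/64, 629/567, 700/631, 4129/3722, 25474/22963

Using the convergent recurrence p_i = a_i*p_{i-1} + p_{i-2}, q_i = a_i*q_{i-1} + q_{i-2} with p_{-2}=0, p_{-1}=1, q_{-2}=1, q_{-1}=0:
  i=0: a_0=1, p_0 = 1*1 + 0 = 1, q_0 = 1*0 + 1 = 1.
  i=1: a_1=9, p_1 = 9*1 + 1 = 10, q_1 = 9*1 + 0 = 9.
  i=2: a_2=6, p_2 = 6*10 + 1 = 61, q_2 = 6*9 + 1 = 55.
  i=3: a_3=1, p_3 = 1*61 + 10 = 71, q_3 = 1*55 + 9 = 64.
  i=4: a_4=8, p_4 = 8*71 + 61 = 629, q_4 = 8*64 + 55 = 567.
  i=5: a_5=1, p_5 = 1*629 + 71 = 700, q_5 = 1*567 + 64 = 631.
  i=6: a_6=5, p_6 = 5*700 + 629 = 4129, q_6 = 5*631 + 567 = 3722.
  i=7: a_7=6, p_7 = 6*4129 + 700 = 25474, q_7 = 6*3722 + 631 = 22963.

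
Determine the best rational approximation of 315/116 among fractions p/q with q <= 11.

19/7

Expand x = 315/116 as a continued fraction with the Euclidean algorithm:
  315 = 2*116 + 83, so a_0 = 2.
  116 = 1*83 + 33, so a_1 = 1.
  83 = 2*33 + 17, so a_2 = 2.
  33 = 1*17 + 16, so a_3 = 1.
  17 = 1*16 + 1, so a_4 = 1.
  16 = 16*1 + 0, so a_5 = 16.
so x = [2; 1, 2, 1, 1, 16].
Convergents (p_i = a_i*p_{i-1} + p_{i-2}, q_i = a_i*q_{i-1} + q_{i-2} with p_{-2}=0, p_{-1}=1, q_{-2}=1, q_{-1}=0), until the denominator exceeds 11:
  i=0: a_0=2, p_0 = 2*1 + 0 = 2, q_0 = 2*0 + 1 = 1.
  i=1: a_1=1, p_1 = 1*2 + 1 = 3, q_1 = 1*1 + 0 = 1.
  i=2: a_2=2, p_2 = 2*3 + 2 = 8, q_2 = 2*1 + 1 = 3.
  i=3: a_3=1, p_3 = 1*8 + 3 = 11, q_3 = 1*3 + 1 = 4.
  i=4: a_4=1, p_4 = 1*11 + 8 = 19, q_4 = 1*4 + 3 = 7.
  i=5: a_5=16, p_5 = 16*19 + 11 = 315, q_5 = 16*7 + 4 = 116.
q_5 = 116 > 11, so the last convergent with denominator <= 11 is p_4/q_4 = 19/7.
The closest fraction with denominator <= 11 is either p_4/q_4 or the intermediate fraction (k*p_4 + p_3)/(k*q_4 + q_3) with the largest k >= 1 whose denominator stays <= 11; these approach x as k grows, and every other convergent or intermediate fraction in range is farther away.
Largest k: floor((11 - q_3)/q_4) = floor((11 - 4)/7) = 1.
That gives (1*19 + 11)/(1*7 + 4) = 30/11.
Compare the errors: |x - 19/7| = |315*7 - 19*116|/(116*7) = 1/812, and |x - 30/11| = |315*11 - 30*116|/(116*11) = 15/1276.
Cross-multiplying, 1*1276 = 1276 < 12180 = 15*812, so 1/812 is smaller: the convergent 19/7 is closer to x than 30/11.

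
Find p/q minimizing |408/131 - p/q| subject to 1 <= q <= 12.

Expand x = 408/131 as a continued fraction with the Euclidean algorithm:
  408 = 3*131 + 15, so a_0 = 3.
  131 = 8*15 + 11, so a_1 = 8.
  15 = 1*11 + 4, so a_2 = 1.
  11 = 2*4 + 3, so a_3 = 2.
  4 = 1*3 + 1, so a_4 = 1.
  3 = 3*1 + 0, so a_5 = 3.
so x = [3; 8, 1, 2, 1, 3].
Convergents (p_i = a_i*p_{i-1} + p_{i-2}, q_i = a_i*q_{i-1} + q_{i-2} with p_{-2}=0, p_{-1}=1, q_{-2}=1, q_{-1}=0), until the denominator exceeds 12:
  i=0: a_0=3, p_0 = 3*1 + 0 = 3, q_0 = 3*0 + 1 = 1.
  i=1: a_1=8, p_1 = 8*3 + 1 = 25, q_1 = 8*1 + 0 = 8.
  i=2: a_2=1, p_2 = 1*25 + 3 = 28, q_2 = 1*8 + 1 = 9.
  i=3: a_3=2, p_3 = 2*28 + 25 = 81, q_3 = 2*9 + 8 = 26.
q_3 = 26 > 12, so the last convergent with denominator <= 12 is p_2/q_2 = 28/9.
The closest fraction with denominator <= 12 is either p_2/q_2 or the intermediate fraction (k*p_2 + p_1)/(k*q_2 + q_1) with the largest k >= 1 whose denominator stays <= 12; these approach x as k grows, and every other convergent or intermediate fraction in range is farther away.
Largest k: floor((12 - q_1)/q_2) = floor((12 - 8)/9) = 0.
Since k = 0, no intermediate fraction beyond p_2/q_2 has denominator <= 12, so the convergent 28/9 is the closest (its error is |408*9 - 28*131|/(131*9) = 4/1179).

28/9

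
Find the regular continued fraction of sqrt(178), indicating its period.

Write x_i = (sqrt(178) + m_i)/d_i with (m_0, d_0) = (0, 1). a_0 = floor(sqrt(178)) = 13, since 13^2 = 169 <= 178 < 196 = 14^2.
Iterate m_{i+1} = d_i*a_i - m_i, d_{i+1} = (178 - m_{i+1}^2)/d_i, a_{i+1} = floor((a_0 + m_{i+1})/d_{i+1}):
  m_1 = 1*13 - 0 = 13, d_1 = (178 - 13^2)/1 = 9/1 = 9, a_1 = floor((13 + 13)/9) = 2.
  m_2 = 9*2 - 13 = 5, d_2 = (178 - 5^2)/9 = 153/9 = 17, a_2 = floor((13 + 5)/17) = 1.
  m_3 = 17*1 - 5 = 12, d_3 = (178 - 12^2)/17 = 34/17 = 2, a_3 = floor((13 + 12)/2) = 12.
  m_4 = 2*12 - 12 = 12, d_4 = (178 - 12^2)/2 = 34/2 = 17, a_4 = floor((13 + 12)/17) = 1.
  m_5 = 17*1 - 12 = 5, d_5 = (178 - 5^2)/17 = 153/17 = 9, a_5 = floor((13 + 5)/9) = 2.
  m_6 = 9*2 - 5 = 13, d_6 = (178 - 13^2)/9 = 9/9 = 1, a_6 = floor((13 + 13)/1) = 26.
  m_7 = 1*26 - 13 = 13, d_7 = (178 - 13^2)/1 = 9/1 = 9: (m_7, d_7) = (m_1, d_1) = (13, 9), so from here the quotients repeat a_1, ..., a_6; the period length is 6.
Hence the expansion of sqrt(178) is a_0 = 13 followed by the repeating block 2, 1, 12, 1, 2, 26 (period 6).

[13; (2, 1, 12, 1, 2, 26)]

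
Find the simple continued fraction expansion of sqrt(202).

[14; (4, 1, 2, 2, 1, 4, 28)]

Write x_i = (sqrt(202) + m_i)/d_i with (m_0, d_0) = (0, 1). a_0 = floor(sqrt(202)) = 14, since 14^2 = 196 <= 202 < 225 = 15^2.
Iterate m_{i+1} = d_i*a_i - m_i, d_{i+1} = (202 - m_{i+1}^2)/d_i, a_{i+1} = floor((a_0 + m_{i+1})/d_{i+1}):
  m_1 = 1*14 - 0 = 14, d_1 = (202 - 14^2)/1 = 6/1 = 6, a_1 = floor((14 + 14)/6) = 4.
  m_2 = 6*4 - 14 = 10, d_2 = (202 - 10^2)/6 = 102/6 = 17, a_2 = floor((14 + 10)/17) = 1.
  m_3 = 17*1 - 10 = 7, d_3 = (202 - 7^2)/17 = 153/17 = 9, a_3 = floor((14 + 7)/9) = 2.
  m_4 = 9*2 - 7 = 11, d_4 = (202 - 11^2)/9 = 81/9 = 9, a_4 = floor((14 + 11)/9) = 2.
  m_5 = 9*2 - 11 = 7, d_5 = (202 - 7^2)/9 = 153/9 = 17, a_5 = floor((14 + 7)/17) = 1.
  m_6 = 17*1 - 7 = 10, d_6 = (202 - 10^2)/17 = 102/17 = 6, a_6 = floor((14 + 10)/6) = 4.
  m_7 = 6*4 - 10 = 14, d_7 = (202 - 14^2)/6 = 6/6 = 1, a_7 = floor((14 + 14)/1) = 28.
  m_8 = 1*28 - 14 = 14, d_8 = (202 - 14^2)/1 = 6/1 = 6: (m_8, d_8) = (m_1, d_1) = (14, 6), so from here the quotients repeat a_1, ..., a_7; the period length is 7.
Hence the expansion of sqrt(202) is a_0 = 14 followed by the repeating block 4, 1, 2, 2, 1, 4, 28 (period 7).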